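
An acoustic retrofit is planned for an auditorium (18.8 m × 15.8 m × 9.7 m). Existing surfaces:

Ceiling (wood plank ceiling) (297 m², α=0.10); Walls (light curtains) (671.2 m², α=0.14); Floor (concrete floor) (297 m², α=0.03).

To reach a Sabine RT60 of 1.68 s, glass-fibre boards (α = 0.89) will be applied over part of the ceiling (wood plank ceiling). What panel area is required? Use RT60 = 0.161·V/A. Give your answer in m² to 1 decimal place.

181.7

Equivalent absorption area: A₁ = 297*0.10 + 671.2*0.14 + 297*0.03 = 132.578 m².
Required A₂ = 0.161·2881.288/1.68 = 276.123 sabins.
Absorption to add: 276.123 − 132.578 = 143.545 sabins.
Each m² of panel replacing the ceiling (wood plank ceiling) adds (0.89 − 0.10) = 0.79 sabins.
Area = ΔA/Δα = 143.545/0.79 = 181.7 m².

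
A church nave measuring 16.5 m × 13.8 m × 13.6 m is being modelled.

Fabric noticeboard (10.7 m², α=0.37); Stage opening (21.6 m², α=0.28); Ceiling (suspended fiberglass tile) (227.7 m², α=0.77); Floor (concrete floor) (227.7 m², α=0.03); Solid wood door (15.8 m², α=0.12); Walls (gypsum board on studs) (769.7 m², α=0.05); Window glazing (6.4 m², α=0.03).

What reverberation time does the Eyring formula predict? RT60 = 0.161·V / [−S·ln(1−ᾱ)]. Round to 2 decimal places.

1.94 s

Total surface area S = 10.7 + 21.6 + 227.7 + 227.7 + 15.8 + 769.7 + 6.4 = 1279.6 m².
Σ(Sᵢαᵢ) = 10.7·0.37 + 21.6·0.28 + 227.7·0.77 + 227.7·0.03 + 15.8·0.12 + 769.7·0.05 + 6.4·0.03 = 232.740.
Mean coefficient ᾱ = A/S = 0.1819.
−S·ln(1−ᾱ) = −1279.6 × ln(1 − 0.1819) = 256.906.
V = 16.5 × 13.8 × 13.6 = 3096.72 m³.
RT60 = 0.161 × 3096.72 / 256.906 = 1.94 s.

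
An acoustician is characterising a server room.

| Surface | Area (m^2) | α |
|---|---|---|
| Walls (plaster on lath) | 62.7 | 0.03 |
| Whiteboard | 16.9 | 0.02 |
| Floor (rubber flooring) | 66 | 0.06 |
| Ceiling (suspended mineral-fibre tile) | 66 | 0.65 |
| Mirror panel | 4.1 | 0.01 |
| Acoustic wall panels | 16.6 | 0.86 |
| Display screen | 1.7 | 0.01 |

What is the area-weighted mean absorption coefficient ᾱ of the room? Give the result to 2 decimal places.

0.27

S = Σ Sᵢ = 62.7 + 16.9 + 66 + 66 + 4.1 + 16.6 + 1.7 = 234.0 m^2.
Σ(Sᵢαᵢ) = 62.7·0.03 + 16.9·0.02 + 66·0.06 + 66·0.65 + 4.1·0.01 + 16.6·0.86 + 1.7·0.01 = 63.413.
ᾱ = A/S = 0.27.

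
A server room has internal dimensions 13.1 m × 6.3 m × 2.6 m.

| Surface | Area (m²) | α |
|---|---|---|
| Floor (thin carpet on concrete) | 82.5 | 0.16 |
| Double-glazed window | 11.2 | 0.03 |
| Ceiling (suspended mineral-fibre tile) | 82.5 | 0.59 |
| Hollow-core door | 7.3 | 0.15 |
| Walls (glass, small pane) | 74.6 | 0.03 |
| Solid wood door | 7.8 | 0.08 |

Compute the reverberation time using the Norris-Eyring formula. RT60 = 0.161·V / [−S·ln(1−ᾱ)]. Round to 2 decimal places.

0.45 sec

Total surface area S = 82.5 + 11.2 + 82.5 + 7.3 + 74.6 + 7.8 = 265.9 m².
Absorption A = 82.5·0.16 + 11.2·0.03 + 82.5·0.59 + 7.3·0.15 + 74.6·0.03 + 7.8·0.08 = 66.168 sabins.
ᾱ = 66.168 / 265.9 = 0.2488.
−S·ln(1−ᾱ) = −265.9 × ln(1 − 0.2488) = 76.070.
V = 13.1 × 6.3 × 2.6 = 214.578 m³.
RT60 = 0.161 × 214.578 / 76.070 = 0.45 s.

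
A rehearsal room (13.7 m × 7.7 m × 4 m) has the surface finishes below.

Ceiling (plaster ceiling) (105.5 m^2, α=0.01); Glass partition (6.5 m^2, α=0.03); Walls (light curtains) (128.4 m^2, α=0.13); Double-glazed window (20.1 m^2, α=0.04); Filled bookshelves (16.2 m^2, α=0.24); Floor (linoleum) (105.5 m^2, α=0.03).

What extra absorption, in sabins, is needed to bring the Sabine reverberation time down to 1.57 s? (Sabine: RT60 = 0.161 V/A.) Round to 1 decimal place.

A₁ = Σ Sᵢαᵢ = 105.5*0.01 + 6.5*0.03 + 128.4*0.13 + 20.1*0.04 + 16.2*0.24 + 105.5*0.03 = 25.799 sabins.
Target A₂ = 0.161·421.96/1.57 = 43.271 sabins (V = 421.96 m³).
Additional absorption ΔA = 43.271 − 25.799 = 17.5 sabins.

17.5 sabins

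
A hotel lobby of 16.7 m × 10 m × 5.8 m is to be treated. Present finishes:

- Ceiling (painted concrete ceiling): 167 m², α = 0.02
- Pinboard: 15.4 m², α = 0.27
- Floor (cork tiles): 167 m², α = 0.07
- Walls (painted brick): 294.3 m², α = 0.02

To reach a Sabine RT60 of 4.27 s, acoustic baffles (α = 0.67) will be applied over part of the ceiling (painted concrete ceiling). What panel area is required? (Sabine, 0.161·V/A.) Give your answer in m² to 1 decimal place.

17.6

A₁ = Σ Sᵢαᵢ = 167*0.02 + 15.4*0.27 + 167*0.07 + 294.3*0.02 = 25.074 sabins.
Required A₂ = 0.161·968.6/4.27 = 36.521 sabins.
Absorption to add: 36.521 − 25.074 = 11.447 sabins.
Each m² of panel replacing the ceiling (painted concrete ceiling) adds (0.67 − 0.02) = 0.65 sabins.
Panel area = 11.447 / 0.65 = 17.6 m².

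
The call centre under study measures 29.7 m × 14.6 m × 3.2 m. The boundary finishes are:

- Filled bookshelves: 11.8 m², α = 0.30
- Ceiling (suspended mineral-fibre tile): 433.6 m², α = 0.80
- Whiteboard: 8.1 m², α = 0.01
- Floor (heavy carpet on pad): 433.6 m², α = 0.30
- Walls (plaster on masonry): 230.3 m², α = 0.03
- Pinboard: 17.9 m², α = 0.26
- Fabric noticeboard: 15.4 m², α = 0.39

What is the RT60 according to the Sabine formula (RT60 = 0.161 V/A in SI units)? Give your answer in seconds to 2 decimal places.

Equivalent absorption area: A = 11.8×0.30 + 433.6×0.80 + 8.1×0.01 + 433.6×0.30 + 230.3×0.03 + 17.9×0.26 + 15.4×0.39 = 498.150 m².
Room volume: 1387.584 m³.
T = 0.161 V/A = 0.161·1387.584/498.150 = 0.45 s.

0.45 s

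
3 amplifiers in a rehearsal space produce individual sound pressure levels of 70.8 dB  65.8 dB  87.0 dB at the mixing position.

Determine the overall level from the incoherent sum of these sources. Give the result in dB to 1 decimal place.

87.1 dB

Σ 10^(Lᵢ/10) = 5.17e+08.
L_total = 10·log₁₀(5.17e+08) = 87.1 dB.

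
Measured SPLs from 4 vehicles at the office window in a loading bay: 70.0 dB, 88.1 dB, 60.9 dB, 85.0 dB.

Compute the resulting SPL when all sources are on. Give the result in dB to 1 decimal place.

Converting to relative power and adding: 10^(70.0/10) + 10^(88.1/10) + 10^(60.9/10) + 10^(85.0/10) = 9.731e+08.
Back to dB: 10·log₁₀ Σ = 89.9 dB.

89.9 dB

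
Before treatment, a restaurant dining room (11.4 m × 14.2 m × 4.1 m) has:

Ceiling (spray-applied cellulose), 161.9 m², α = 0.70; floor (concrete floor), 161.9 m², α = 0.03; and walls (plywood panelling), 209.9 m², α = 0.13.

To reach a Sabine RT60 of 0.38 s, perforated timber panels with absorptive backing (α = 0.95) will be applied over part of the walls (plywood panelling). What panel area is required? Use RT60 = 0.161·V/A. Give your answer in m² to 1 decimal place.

Equivalent absorption area: A₁ = 161.9*0.70 + 161.9*0.03 + 209.9*0.13 = 145.474 m².
Required A₂ = 0.161·663.708/0.38 = 281.203 sabins.
Absorption to add: 281.203 − 145.474 = 135.729 sabins.
Net gain per m²: Δα = 0.95 − 0.13 = 0.82.
Area = ΔA/Δα = 135.729/0.82 = 165.5 m².

165.5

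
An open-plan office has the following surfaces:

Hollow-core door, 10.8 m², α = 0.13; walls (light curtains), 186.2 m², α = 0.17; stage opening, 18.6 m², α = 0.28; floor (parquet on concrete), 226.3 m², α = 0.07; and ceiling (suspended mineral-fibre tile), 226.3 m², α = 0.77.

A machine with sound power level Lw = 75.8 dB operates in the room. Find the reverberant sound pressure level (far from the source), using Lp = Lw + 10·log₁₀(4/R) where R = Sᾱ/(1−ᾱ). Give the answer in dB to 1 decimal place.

A = 228.358 sabins; S = 668.2 m².
ᾱ = 228.358/668.2 = 0.3418; R = Sᾱ/(1−ᾱ) = 228.358/(1−0.3418) = 346.943 m².
Lp = 75.8 + 10·log₁₀(4/346.943) = 75.8 + (-19.38) = 56.4 dB.

56.4 dB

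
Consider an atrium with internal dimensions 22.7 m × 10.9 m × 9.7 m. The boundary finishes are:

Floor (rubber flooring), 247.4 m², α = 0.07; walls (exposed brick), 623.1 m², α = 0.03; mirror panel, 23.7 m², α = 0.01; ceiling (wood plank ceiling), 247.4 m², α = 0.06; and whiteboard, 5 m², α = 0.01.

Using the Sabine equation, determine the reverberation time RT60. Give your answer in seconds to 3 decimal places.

Equivalent absorption area: A = 247.4·0.07 + 623.1·0.03 + 23.7·0.01 + 247.4·0.06 + 5·0.01 = 51.142 m².
V = 22.7·10.9·9.7 = 2400.071 m³.
T = 0.161 V/A = 0.161·2400.071/51.142 = 7.556 s.

7.556 seconds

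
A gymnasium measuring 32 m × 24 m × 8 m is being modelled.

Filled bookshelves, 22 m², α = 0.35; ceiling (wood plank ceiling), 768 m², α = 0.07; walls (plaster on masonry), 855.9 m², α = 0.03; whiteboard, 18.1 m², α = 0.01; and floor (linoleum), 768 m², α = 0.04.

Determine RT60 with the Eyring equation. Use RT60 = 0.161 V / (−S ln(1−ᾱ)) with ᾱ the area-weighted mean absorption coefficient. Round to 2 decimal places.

S = Σ Sᵢ = 2432.0 m².
Absorption A = 22·0.35 + 768·0.07 + 855.9·0.03 + 18.1·0.01 + 768·0.04 = 118.038 sabins.
Mean coefficient ᾱ = A/S = 0.0485.
Eyring denominator: −S ln(1−ᾱ) = 120.908.
V = 32 × 24 × 8 = 6144 m³.
T = 0.161·V/[−S·ln(1−ᾱ)] = 0.161·6144/120.908 = 8.18 s.

8.18 seconds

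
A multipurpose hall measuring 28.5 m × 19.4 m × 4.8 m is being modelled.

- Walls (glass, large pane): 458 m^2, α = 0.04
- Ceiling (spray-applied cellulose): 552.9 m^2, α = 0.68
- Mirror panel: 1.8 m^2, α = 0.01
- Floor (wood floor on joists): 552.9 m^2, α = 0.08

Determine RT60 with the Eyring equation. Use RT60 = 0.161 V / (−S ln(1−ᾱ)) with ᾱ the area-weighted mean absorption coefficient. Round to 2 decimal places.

0.83 sec

Total surface area S = 458 + 552.9 + 1.8 + 552.9 = 1565.6 m^2.
Absorption A = 458×0.04 + 552.9×0.68 + 1.8×0.01 + 552.9×0.08 = 438.542 sabins.
Mean coefficient ᾱ = A/S = 0.2801.
−S·ln(1−ᾱ) = −1565.6 × ln(1 − 0.2801) = 514.523.
V = 28.5 × 19.4 × 4.8 = 2653.92 m³.
T = 0.161·V/[−S·ln(1−ᾱ)] = 0.161·2653.92/514.523 = 0.83 s.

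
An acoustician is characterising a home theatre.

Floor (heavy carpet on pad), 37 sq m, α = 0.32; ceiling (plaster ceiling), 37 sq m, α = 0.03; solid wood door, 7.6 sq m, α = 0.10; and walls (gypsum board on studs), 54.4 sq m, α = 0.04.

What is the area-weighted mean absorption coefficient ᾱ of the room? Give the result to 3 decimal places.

Total surface area S = 136.0 sq m.
Σ(Sᵢαᵢ) = 37×0.32 + 37×0.03 + 7.6×0.10 + 54.4×0.04 = 15.886.
ᾱ = 15.886 / 136.0 = 0.117.

0.117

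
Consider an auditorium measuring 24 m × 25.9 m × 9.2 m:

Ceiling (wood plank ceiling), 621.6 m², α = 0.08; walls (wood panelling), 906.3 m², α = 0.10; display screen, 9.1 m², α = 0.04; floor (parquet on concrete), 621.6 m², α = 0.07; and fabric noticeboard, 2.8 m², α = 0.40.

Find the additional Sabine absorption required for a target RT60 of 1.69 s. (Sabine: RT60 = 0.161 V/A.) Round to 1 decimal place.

359.4 sabins

A₁ = Σ Sᵢαᵢ = 621.6×0.08 + 906.3×0.10 + 9.1×0.04 + 621.6×0.07 + 2.8×0.40 = 185.354 sabins.
V = 5718.72 m³. Required absorption A₂ = 0.161 × 5718.72 / 1.69 = 544.801 sabins.
Additional absorption ΔA = 544.801 − 185.354 = 359.4 sabins.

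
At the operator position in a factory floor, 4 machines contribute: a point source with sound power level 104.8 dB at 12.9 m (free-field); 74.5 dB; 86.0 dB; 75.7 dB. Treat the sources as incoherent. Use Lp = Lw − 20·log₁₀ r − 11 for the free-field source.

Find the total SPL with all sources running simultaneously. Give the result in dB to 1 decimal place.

Source at 12.9 m: Lp = 104.8 − 20·log₁₀(12.9) − 11 = 71.6 dB.
Σ 10^(Lᵢ/10) = 4.779e+08.
Back to dB: 10·log₁₀ Σ = 86.8 dB.

86.8 dB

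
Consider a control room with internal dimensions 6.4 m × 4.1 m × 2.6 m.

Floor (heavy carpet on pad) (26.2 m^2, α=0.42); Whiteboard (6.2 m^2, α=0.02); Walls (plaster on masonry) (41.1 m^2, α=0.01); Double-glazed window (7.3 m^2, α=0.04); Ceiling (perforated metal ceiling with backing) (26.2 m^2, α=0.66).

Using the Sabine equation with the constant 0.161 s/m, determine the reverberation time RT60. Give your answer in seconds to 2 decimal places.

Total absorption A = 26.2·0.42 + 6.2·0.02 + 41.1·0.01 + 7.3·0.04 + 26.2·0.66
  = 11.004 + 0.124 + 0.411 + 0.292 + 17.292 = 29.123 m^2 sabins.
Room volume: 68.224 m³.
RT60 = 0.161 · V / A = 0.161 × 68.224 / 29.123 = 0.38 s.

0.38 s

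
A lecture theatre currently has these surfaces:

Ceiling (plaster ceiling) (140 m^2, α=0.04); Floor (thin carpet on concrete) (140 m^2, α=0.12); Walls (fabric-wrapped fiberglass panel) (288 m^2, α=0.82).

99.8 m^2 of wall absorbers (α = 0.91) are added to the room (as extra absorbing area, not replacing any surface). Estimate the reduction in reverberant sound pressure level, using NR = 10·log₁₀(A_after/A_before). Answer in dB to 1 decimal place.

1.3 dB

Total absorption A_before = 140×0.04 + 140×0.12 + 288×0.82
  = 5.600 + 16.800 + 236.160 = 258.560 m^2 sabins.
Treatment contributes 99.8·0.91 = 90.818 sabins.
A_after = 258.560 + 90.818 = 349.378 sabins.
Reduction = 10 log₁₀(A_after/A_before) = 10 log₁₀(1.3512) = 1.3 dB.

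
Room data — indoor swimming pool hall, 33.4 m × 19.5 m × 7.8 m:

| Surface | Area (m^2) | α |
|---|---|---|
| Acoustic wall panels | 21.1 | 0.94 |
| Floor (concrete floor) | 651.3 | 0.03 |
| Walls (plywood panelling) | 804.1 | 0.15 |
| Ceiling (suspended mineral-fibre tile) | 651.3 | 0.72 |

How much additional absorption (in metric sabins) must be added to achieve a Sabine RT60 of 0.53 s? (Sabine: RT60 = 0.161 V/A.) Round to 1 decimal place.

914.3 sabins

A₁ = Σ Sᵢαᵢ = 21.1·0.94 + 651.3·0.03 + 804.1·0.15 + 651.3·0.72 = 628.924 sabins.
V = 5080.14 m³. Required absorption A₂ = 0.161 × 5080.14 / 0.53 = 1543.212 sabins.
Additional absorption ΔA = 1543.212 − 628.924 = 914.3 sabins.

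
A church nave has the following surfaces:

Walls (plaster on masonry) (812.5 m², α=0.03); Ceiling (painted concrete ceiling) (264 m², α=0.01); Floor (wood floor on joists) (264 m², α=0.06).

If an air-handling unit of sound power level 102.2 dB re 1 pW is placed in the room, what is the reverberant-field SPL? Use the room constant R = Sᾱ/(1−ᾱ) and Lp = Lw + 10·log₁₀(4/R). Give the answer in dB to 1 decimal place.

91.8 dB

Σ(Sᵢαᵢ) = 812.5·0.03 + 264·0.01 + 264·0.06 = 42.855; total area S = 1340.5 m².
ᾱ = 42.855/1340.5 = 0.0320; R = Sᾱ/(1−ᾱ) = 42.855/(1−0.0320) = 44.272 m².
Lp = 102.2 + 10·log₁₀(4/44.272) = 102.2 + (-10.44) = 91.8 dB.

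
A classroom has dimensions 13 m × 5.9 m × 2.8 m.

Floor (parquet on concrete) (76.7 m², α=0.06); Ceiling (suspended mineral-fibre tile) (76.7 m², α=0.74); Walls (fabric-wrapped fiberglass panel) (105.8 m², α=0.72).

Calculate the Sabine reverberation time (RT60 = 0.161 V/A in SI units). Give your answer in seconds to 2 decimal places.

0.25 s

Total absorption A = 76.7*0.06 + 76.7*0.74 + 105.8*0.72
  = 4.602 + 56.758 + 76.176 = 137.536 m² sabins.
Volume V = 13 × 5.9 × 2.8 = 214.76 m³.
RT60 = 0.161 · V / A = 0.161 × 214.76 / 137.536 = 0.25 s.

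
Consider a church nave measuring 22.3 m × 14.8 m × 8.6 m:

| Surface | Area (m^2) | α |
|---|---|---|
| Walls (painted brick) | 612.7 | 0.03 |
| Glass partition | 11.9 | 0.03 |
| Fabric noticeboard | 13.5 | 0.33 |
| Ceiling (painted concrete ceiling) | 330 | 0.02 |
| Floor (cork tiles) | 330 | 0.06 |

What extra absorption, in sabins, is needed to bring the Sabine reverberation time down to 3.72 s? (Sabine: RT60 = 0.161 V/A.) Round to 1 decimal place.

Summing Sᵢαᵢ: 18.381 + 0.357 + 4.455 + 6.600 + 19.800 → A₁ = 49.593 sabins.
Target A₂ = 0.161·2838.344/3.72 = 122.842 sabins (V = 2838.344 m³).
ΔA = A₂ − A₁ = 122.842 − 49.593 = 73.2 sabins.

73.2 sabins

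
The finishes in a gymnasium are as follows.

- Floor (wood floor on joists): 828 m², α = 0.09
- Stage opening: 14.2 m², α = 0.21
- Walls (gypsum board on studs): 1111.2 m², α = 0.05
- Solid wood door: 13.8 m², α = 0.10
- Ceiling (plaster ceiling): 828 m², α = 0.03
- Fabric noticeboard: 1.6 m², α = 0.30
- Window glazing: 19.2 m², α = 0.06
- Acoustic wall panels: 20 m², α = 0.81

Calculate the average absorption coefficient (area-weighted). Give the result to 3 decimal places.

0.062

Total surface area S = 2836.0 m².
Weighted sum Σ Sα = 177.114.
ᾱ = A/S = 0.062.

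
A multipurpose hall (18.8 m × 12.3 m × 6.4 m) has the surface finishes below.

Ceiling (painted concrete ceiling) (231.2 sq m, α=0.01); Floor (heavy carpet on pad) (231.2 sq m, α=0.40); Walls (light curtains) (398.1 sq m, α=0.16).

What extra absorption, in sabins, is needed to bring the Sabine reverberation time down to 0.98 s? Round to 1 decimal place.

84.6 sabins

Equivalent absorption area: A₁ = 231.2*0.01 + 231.2*0.40 + 398.1*0.16 = 158.488 sq m.
V = 1479.936 m³. Required absorption A₂ = 0.161 × 1479.936 / 0.98 = 243.132 sabins.
ΔA = A₂ − A₁ = 243.132 − 158.488 = 84.6 sabins.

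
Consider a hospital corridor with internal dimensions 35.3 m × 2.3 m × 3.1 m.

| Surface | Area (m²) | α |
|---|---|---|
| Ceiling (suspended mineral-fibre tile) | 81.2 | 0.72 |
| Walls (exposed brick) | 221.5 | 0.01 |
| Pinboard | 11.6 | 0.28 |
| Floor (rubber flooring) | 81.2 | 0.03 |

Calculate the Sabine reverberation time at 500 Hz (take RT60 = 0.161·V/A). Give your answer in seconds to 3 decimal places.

Summing Sᵢαᵢ: 58.464 + 2.215 + 3.248 + 2.436 → A = 66.363 sabins.
Room volume: 251.689 m³.
T = 0.161 V/A = 0.161·251.689/66.363 = 0.611 s.

0.611 sec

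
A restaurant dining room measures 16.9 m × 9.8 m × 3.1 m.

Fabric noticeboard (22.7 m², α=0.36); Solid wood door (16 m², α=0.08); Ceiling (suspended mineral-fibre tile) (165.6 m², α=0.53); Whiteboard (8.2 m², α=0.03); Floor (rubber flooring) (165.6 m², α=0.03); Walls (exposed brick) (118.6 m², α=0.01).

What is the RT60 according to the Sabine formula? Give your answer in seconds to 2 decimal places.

Total absorption A = 22.7·0.36 + 16·0.08 + 165.6·0.53 + 8.2·0.03 + 165.6·0.03 + 118.6·0.01
  = 8.172 + 1.280 + 87.768 + 0.246 + 4.968 + 1.186 = 103.620 m² sabins.
V = 16.9·9.8·3.1 = 513.422 m³.
Sabine: RT60 = 0.161 × 513.422 / 103.620 = 0.80 s.

0.80 s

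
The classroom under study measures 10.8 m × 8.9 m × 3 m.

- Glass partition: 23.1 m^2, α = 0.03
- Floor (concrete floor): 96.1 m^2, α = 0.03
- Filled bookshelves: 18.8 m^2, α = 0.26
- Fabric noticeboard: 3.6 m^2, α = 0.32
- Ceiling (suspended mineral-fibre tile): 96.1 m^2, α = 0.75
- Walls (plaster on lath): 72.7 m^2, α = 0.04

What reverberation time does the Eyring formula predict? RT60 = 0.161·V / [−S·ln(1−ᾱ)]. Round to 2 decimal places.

0.47 sec

Total surface area S = 23.1 + 96.1 + 18.8 + 3.6 + 96.1 + 72.7 = 310.4 m^2.
Absorption A = 23.1·0.03 + 96.1·0.03 + 18.8·0.26 + 3.6·0.32 + 96.1·0.75 + 72.7·0.04 = 84.599 sabins.
ᾱ = 84.599 / 310.4 = 0.2725.
Eyring denominator: −S ln(1−ᾱ) = 98.751.
V = 10.8 × 8.9 × 3 = 288.36 m³.
T = 0.161·V/[−S·ln(1−ᾱ)] = 0.161·288.36/98.751 = 0.47 s.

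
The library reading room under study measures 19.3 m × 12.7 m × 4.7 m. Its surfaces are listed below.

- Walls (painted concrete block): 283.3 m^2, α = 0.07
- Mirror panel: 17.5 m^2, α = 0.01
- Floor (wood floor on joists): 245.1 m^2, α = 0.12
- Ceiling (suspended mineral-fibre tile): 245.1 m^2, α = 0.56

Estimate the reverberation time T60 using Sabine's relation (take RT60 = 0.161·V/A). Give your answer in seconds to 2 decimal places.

0.99 s

Total absorption A = 283.3×0.07 + 17.5×0.01 + 245.1×0.12 + 245.1×0.56
  = 19.831 + 0.175 + 29.412 + 137.256 = 186.674 m^2 sabins.
Volume V = 19.3 × 12.7 × 4.7 = 1152.017 m³.
T = 0.161 V/A = 0.161·1152.017/186.674 = 0.99 s.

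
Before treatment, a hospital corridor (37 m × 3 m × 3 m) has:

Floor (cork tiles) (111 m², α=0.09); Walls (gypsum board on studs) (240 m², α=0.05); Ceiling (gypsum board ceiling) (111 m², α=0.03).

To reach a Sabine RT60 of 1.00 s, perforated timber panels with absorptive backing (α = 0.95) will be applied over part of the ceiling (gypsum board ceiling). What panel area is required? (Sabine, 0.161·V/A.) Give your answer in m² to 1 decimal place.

30.8

Summing Sᵢαᵢ: 9.990 + 12.000 + 3.330 → A₁ = 25.320 sabins.
Required A₂ = 0.161·333/1.00 = 53.613 sabins.
Absorption to add: 53.613 − 25.320 = 28.293 sabins.
Net gain per m²: Δα = 0.95 − 0.03 = 0.92.
Panel area = 28.293 / 0.92 = 30.8 m².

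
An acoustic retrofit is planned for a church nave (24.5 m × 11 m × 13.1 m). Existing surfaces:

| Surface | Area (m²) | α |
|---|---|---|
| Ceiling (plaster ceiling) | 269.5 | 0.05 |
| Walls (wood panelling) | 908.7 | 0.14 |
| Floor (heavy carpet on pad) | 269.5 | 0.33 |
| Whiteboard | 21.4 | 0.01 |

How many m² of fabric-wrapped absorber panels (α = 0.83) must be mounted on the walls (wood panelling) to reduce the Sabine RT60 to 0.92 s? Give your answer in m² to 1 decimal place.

562.3

Summing Sᵢαᵢ: 13.475 + 127.218 + 88.935 + 0.214 → A₁ = 229.842 sabins.
V = 3530.45 m³. Target absorption A₂ = 0.161 × 3530.45 / 0.92 = 617.829 sabins.
ΔA needed = 617.829 − 229.842 = 387.987 sabins.
Each m² of panel replacing the walls (wood panelling) adds (0.83 − 0.14) = 0.69 sabins.
Panel area = 387.987 / 0.69 = 562.3 m².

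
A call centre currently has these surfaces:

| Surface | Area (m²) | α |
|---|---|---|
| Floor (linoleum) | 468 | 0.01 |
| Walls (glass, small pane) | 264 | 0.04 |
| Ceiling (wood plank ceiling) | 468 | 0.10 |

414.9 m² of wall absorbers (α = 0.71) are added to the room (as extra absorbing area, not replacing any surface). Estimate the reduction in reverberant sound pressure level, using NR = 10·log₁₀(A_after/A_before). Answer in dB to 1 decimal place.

Equivalent absorption area: A_before = 468·0.01 + 264·0.04 + 468·0.10 = 62.040 m².
Added absorption = 414.9 × 0.71 = 294.579 sabins.
A_after = 62.040 + 294.579 = 356.619 sabins.
Reduction = 10 log₁₀(A_after/A_before) = 10 log₁₀(5.7482) = 7.6 dB.

7.6 dB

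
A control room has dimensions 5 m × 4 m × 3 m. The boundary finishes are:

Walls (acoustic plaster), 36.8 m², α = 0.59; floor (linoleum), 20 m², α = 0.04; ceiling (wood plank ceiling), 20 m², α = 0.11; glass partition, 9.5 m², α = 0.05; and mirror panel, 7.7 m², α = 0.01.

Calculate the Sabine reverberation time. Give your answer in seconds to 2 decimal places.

A = Σ Sᵢαᵢ = 36.8*0.59 + 20*0.04 + 20*0.11 + 9.5*0.05 + 7.7*0.01 = 25.264 sabins.
Room volume: 60 m³.
T = 0.161 V/A = 0.161·60/25.264 = 0.38 s.

0.38 s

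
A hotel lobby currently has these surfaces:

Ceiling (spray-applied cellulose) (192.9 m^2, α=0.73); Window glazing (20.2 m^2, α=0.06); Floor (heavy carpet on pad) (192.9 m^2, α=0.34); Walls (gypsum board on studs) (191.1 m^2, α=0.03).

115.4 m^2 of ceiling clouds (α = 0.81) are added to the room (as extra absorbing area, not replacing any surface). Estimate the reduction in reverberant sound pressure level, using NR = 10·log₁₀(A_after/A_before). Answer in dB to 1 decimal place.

Equivalent absorption area: A_before = 192.9*0.73 + 20.2*0.06 + 192.9*0.34 + 191.1*0.03 = 213.348 m^2.
Added absorption = 115.4 × 0.81 = 93.474 sabins.
New total A_after = 306.822 sabins.
Reduction = 10 log₁₀(A_after/A_before) = 10 log₁₀(1.4381) = 1.6 dB.

1.6 dB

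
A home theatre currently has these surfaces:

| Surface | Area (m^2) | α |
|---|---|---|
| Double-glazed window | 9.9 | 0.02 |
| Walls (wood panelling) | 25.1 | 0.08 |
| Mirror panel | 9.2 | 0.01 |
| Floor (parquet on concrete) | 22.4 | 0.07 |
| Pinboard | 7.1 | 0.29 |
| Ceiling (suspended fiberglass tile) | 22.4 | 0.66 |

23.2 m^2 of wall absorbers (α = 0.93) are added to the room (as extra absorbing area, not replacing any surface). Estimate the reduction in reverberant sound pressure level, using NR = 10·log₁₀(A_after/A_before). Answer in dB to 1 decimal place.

3.1 dB

Equivalent absorption area: A_before = 9.9×0.02 + 25.1×0.08 + 9.2×0.01 + 22.4×0.07 + 7.1×0.29 + 22.4×0.66 = 20.709 m^2.
Treatment contributes 23.2·0.93 = 21.576 sabins.
A_after = 20.709 + 21.576 = 42.285 sabins.
NR = 10·log₁₀(42.285/20.709) = 3.1 dB.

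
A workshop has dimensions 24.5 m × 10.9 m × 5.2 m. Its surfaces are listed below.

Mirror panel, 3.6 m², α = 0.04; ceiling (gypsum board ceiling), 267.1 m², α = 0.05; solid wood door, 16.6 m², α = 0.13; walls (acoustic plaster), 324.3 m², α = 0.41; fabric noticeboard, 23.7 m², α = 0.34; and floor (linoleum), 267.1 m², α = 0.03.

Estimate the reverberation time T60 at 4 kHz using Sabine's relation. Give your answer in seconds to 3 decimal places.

Total absorption A = 3.6×0.04 + 267.1×0.05 + 16.6×0.13 + 324.3×0.41 + 23.7×0.34 + 267.1×0.03
  = 0.144 + 13.355 + 2.158 + 132.963 + 8.058 + 8.013 = 164.691 m² sabins.
Volume V = 24.5 × 10.9 × 5.2 = 1388.66 m³.
RT60 = 0.161 · V / A = 0.161 × 1388.66 / 164.691 = 1.358 s.

1.358 s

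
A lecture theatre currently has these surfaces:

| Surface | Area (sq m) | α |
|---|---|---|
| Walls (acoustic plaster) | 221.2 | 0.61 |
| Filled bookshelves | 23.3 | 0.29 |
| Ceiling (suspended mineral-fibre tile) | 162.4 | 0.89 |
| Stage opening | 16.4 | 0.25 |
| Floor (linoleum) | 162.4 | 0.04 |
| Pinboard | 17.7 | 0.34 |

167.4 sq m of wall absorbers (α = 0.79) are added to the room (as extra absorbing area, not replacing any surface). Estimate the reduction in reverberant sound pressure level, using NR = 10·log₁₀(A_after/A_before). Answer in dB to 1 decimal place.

1.6 dB

Equivalent absorption area: A_before = 221.2×0.61 + 23.3×0.29 + 162.4×0.89 + 16.4×0.25 + 162.4×0.04 + 17.7×0.34 = 302.839 sq m.
Added absorption = 167.4 × 0.79 = 132.246 sabins.
New total A_after = 435.085 sabins.
NR = 10·log₁₀(435.085/302.839) = 1.6 dB.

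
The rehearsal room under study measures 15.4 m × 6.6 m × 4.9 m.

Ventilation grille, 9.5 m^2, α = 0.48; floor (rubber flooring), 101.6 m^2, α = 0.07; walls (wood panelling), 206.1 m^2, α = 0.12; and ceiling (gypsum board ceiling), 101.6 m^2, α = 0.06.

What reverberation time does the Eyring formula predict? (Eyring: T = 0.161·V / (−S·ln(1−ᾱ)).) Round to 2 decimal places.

S = Σ Sᵢ = 418.8 m^2.
Σ(Sᵢαᵢ) = 9.5×0.48 + 101.6×0.07 + 206.1×0.12 + 101.6×0.06 = 42.500.
ᾱ = 42.500 / 418.8 = 0.1015.
Eyring denominator: −S ln(1−ᾱ) = 44.824.
V = 15.4 × 6.6 × 4.9 = 498.036 m³.
RT60 = 0.161 × 498.036 / 44.824 = 1.79 s.

1.79 s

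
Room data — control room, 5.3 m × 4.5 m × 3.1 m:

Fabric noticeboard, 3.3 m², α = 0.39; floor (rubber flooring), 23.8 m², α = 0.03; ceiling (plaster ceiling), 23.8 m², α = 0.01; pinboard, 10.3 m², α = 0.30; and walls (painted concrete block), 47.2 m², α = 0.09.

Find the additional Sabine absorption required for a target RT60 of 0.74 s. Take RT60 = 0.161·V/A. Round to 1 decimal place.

6.5 sabins

Equivalent absorption area: A₁ = 3.3*0.39 + 23.8*0.03 + 23.8*0.01 + 10.3*0.30 + 47.2*0.09 = 9.577 m².
V = 73.935 m³. Required absorption A₂ = 0.161 × 73.935 / 0.74 = 16.086 sabins.
Shortfall: 16.086 − 9.577 = 6.5 sabins.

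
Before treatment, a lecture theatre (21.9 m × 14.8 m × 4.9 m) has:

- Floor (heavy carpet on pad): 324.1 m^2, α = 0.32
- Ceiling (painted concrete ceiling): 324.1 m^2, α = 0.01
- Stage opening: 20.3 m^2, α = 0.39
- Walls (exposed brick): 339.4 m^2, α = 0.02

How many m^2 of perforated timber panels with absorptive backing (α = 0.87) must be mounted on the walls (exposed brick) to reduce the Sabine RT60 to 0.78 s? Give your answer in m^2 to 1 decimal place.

Equivalent absorption area: A₁ = 324.1×0.32 + 324.1×0.01 + 20.3×0.39 + 339.4×0.02 = 121.658 m^2.
V = 1588.188 m³. Target absorption A₂ = 0.161 × 1588.188 / 0.78 = 327.818 sabins.
Absorption to add: 327.818 − 121.658 = 206.160 sabins.
Each m^2 of panel replacing the walls (exposed brick) adds (0.87 − 0.02) = 0.85 sabins.
Panel area = 206.160 / 0.85 = 242.5 m^2.

242.5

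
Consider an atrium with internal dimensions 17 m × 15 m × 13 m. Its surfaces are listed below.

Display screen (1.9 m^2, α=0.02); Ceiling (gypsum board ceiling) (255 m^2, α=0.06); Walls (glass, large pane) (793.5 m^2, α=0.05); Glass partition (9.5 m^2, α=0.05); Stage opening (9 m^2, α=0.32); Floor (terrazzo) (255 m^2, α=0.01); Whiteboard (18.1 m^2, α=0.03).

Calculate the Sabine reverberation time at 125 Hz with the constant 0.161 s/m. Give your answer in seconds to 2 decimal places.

Equivalent absorption area: A = 1.9*0.02 + 255*0.06 + 793.5*0.05 + 9.5*0.05 + 9*0.32 + 255*0.01 + 18.1*0.03 = 61.461 m^2.
V = 17·15·13 = 3315 m³.
RT60 = 0.161 · V / A = 0.161 × 3315 / 61.461 = 8.68 s.

8.68 s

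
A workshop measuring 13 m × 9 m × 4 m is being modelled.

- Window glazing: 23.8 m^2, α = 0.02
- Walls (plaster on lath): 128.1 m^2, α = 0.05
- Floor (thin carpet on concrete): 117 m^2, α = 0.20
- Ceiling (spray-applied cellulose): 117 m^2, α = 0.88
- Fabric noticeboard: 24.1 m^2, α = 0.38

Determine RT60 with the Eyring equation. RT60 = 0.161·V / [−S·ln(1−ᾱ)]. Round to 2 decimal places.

S = Σ Sᵢ = 410.0 m^2.
Absorption A = 23.8×0.02 + 128.1×0.05 + 117×0.20 + 117×0.88 + 24.1×0.38 = 142.399 sabins.
Mean coefficient ᾱ = A/S = 0.3473.
−S·ln(1−ᾱ) = −410.0 × ln(1 − 0.3473) = 174.921.
V = 13 × 9 × 4 = 468 m³.
RT60 = 0.161 × 468 / 174.921 = 0.43 s.

0.43 s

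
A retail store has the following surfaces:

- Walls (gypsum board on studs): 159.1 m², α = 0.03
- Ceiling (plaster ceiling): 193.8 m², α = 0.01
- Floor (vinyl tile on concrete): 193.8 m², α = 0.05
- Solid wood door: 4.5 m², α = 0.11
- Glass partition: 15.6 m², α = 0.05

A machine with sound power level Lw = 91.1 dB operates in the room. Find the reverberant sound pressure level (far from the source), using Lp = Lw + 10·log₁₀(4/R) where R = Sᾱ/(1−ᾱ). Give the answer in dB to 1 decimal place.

A = 17.676 sabins; S = 566.8 m².
ᾱ = 17.676/566.8 = 0.0312; R = Sᾱ/(1−ᾱ) = 17.676/(1−0.0312) = 18.245 m².
Lp = Lw + 10 log₁₀(4/R) = 91.1 -6.59 = 84.5 dB.

84.5 dB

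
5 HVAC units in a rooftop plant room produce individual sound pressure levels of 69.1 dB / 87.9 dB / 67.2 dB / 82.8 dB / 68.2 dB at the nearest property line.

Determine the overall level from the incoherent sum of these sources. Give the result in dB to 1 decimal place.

Σ 10^(Lᵢ/10) = 8.271e+08.
Combined level = 10 log₁₀(8.271e+08) = 89.2 dB.

89.2 dB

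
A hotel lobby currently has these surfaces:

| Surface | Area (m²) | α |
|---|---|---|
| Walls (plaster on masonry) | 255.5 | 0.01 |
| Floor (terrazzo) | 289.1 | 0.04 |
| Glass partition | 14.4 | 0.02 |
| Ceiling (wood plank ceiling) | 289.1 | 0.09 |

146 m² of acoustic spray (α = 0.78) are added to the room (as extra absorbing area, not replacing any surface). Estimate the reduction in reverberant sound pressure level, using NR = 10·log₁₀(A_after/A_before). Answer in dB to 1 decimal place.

5.8 dB

Summing Sᵢαᵢ: 2.555 + 11.564 + 0.288 + 26.019 → A_before = 40.426 sabins.
Treatment contributes 146·0.78 = 113.880 sabins.
A_after = 40.426 + 113.880 = 154.306 sabins.
Reduction = 10 log₁₀(A_after/A_before) = 10 log₁₀(3.8170) = 5.8 dB.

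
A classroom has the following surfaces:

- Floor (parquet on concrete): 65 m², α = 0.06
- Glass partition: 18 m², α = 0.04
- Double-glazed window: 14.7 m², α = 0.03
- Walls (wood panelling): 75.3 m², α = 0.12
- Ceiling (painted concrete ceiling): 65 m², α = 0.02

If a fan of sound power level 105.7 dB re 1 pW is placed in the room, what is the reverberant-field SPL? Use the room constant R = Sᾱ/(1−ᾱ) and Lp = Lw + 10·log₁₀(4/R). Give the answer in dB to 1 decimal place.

99.6 dB

A = 15.397 sabins; S = 238.0 m².
ᾱ = 15.397/238.0 = 0.0647; R = Sᾱ/(1−ᾱ) = 15.397/(1−0.0647) = 16.462 m².
Lp = 105.7 + 10·log₁₀(4/16.462) = 105.7 + (-6.14) = 99.6 dB.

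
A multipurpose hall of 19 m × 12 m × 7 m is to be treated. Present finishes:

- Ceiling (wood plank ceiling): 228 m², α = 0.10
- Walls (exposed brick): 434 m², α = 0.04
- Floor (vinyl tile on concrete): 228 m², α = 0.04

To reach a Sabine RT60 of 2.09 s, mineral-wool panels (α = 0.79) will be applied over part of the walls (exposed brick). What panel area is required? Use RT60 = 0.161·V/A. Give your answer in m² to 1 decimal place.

98.2

Equivalent absorption area: A₁ = 228×0.10 + 434×0.04 + 228×0.04 = 49.280 m².
Required A₂ = 0.161·1596/2.09 = 122.945 sabins.
Absorption to add: 122.945 − 49.280 = 73.665 sabins.
Each m² of panel replacing the walls (exposed brick) adds (0.79 − 0.04) = 0.75 sabins.
Panel area = 73.665 / 0.75 = 98.2 m².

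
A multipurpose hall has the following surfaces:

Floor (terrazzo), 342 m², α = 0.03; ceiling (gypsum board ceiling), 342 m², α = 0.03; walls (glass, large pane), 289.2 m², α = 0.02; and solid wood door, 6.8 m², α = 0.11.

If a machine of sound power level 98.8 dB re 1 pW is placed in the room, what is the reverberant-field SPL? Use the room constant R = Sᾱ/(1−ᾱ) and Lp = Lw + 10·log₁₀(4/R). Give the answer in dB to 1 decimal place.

A = 27.052 sabins; S = 980.0 m².
ᾱ = 0.0276, so room constant R = A/(1−ᾱ) = 27.820 m².
Lp = 98.8 + 10·log₁₀(4/27.820) = 98.8 + (-8.42) = 90.4 dB.

90.4 dB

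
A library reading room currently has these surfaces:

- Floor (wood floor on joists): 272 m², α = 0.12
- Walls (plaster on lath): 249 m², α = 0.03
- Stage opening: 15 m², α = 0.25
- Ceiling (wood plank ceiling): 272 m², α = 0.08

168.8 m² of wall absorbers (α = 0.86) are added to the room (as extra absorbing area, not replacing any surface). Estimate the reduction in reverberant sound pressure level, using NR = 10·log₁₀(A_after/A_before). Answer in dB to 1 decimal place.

5.1 dB

Equivalent absorption area: A_before = 272×0.12 + 249×0.03 + 15×0.25 + 272×0.08 = 65.620 m².
Treatment contributes 168.8·0.86 = 145.168 sabins.
New total A_after = 210.788 sabins.
NR = 10·log₁₀(210.788/65.620) = 5.1 dB.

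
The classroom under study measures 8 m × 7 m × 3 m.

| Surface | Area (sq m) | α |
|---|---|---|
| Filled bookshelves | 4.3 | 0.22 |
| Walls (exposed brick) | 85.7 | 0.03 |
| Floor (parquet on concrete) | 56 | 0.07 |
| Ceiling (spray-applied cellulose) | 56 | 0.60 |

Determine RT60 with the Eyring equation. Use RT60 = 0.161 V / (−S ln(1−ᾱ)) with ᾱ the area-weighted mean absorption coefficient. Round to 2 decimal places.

0.59 sec

Total surface area S = 4.3 + 85.7 + 56 + 56 = 202.0 sq m.
Absorption A = 4.3×0.22 + 85.7×0.03 + 56×0.07 + 56×0.60 = 41.037 sabins.
ᾱ = 41.037 / 202.0 = 0.2032.
Eyring denominator: −S ln(1−ᾱ) = 45.885.
V = 8 × 7 × 3 = 168 m³.
RT60 = 0.161 × 168 / 45.885 = 0.59 s.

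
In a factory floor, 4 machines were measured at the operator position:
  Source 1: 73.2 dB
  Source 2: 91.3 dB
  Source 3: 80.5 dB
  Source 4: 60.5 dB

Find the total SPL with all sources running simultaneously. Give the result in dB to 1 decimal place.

Σ 10^(Lᵢ/10) = 1.483e+09.
Combined level = 10 log₁₀(1.483e+09) = 91.7 dB.

91.7 dB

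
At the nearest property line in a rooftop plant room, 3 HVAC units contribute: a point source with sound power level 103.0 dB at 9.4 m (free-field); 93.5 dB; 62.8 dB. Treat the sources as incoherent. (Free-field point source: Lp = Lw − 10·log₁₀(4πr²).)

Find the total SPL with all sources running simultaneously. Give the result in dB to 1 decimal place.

Source at 9.4 m: Lp = 103.0 − 10·log₁₀(4π·9.4²) = 103.0 − 10·log₁₀(1110.365) = 72.5 dB.
Converting to relative power and adding: 10^(72.5/10) + 10^(93.5/10) + 10^(62.8/10) = 2.258e+09.
Combined level = 10 log₁₀(2.258e+09) = 93.5 dB.

93.5 dB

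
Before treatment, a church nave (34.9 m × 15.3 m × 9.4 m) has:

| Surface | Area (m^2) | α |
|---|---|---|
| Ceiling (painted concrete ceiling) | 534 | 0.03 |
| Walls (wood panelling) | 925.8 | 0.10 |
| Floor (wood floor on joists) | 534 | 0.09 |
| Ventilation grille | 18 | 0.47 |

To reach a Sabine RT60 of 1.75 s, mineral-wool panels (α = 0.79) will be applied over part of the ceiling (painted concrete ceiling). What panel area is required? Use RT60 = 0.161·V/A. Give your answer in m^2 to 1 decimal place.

390.3

A₁ = Σ Sᵢαᵢ = 534*0.03 + 925.8*0.10 + 534*0.09 + 18*0.47 = 165.120 sabins.
Required A₂ = 0.161·5019.318/1.75 = 461.777 sabins.
Absorption to add: 461.777 − 165.120 = 296.657 sabins.
Each m^2 of panel replacing the ceiling (painted concrete ceiling) adds (0.79 − 0.03) = 0.76 sabins.
Area = ΔA/Δα = 296.657/0.76 = 390.3 m^2.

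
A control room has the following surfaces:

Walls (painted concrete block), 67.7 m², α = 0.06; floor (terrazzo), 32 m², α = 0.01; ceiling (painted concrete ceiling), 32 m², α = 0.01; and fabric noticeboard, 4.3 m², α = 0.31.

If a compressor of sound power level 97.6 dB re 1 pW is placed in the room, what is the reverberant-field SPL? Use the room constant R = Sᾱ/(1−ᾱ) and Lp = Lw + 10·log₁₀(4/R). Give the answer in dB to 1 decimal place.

A = 6.035 sabins; S = 136.0 m².
ᾱ = 0.0444, so room constant R = A/(1−ᾱ) = 6.315 m².
Lp = Lw + 10 log₁₀(4/R) = 97.6 -1.98 = 95.6 dB.

95.6 dB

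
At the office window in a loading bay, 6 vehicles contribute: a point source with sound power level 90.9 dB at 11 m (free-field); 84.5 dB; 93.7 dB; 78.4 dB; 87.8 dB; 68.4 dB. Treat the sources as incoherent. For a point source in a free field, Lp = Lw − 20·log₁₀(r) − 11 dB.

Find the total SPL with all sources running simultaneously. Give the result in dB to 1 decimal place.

Source at 11 m: Lp = 90.9 − 20·log₁₀(11) − 11 = 59.1 dB.
Σ 10^(Lᵢ/10) = 3.306e+09.
Back to dB: 10·log₁₀ Σ = 95.2 dB.

95.2 dB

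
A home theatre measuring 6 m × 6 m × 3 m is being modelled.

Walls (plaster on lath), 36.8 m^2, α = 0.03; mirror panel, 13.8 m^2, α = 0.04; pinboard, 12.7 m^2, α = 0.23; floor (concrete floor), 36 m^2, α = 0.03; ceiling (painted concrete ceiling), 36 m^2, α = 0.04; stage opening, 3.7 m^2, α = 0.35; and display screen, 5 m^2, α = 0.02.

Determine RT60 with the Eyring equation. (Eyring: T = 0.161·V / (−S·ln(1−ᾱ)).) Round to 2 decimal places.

1.99 seconds

S = Σ Sᵢ = 144.0 m^2.
Σ(Sᵢαᵢ) = 36.8×0.03 + 13.8×0.04 + 12.7×0.23 + 36×0.03 + 36×0.04 + 3.7×0.35 + 5×0.02 = 8.492.
ᾱ = 8.492 / 144.0 = 0.0590.
−S·ln(1−ᾱ) = −144.0 × ln(1 − 0.0590) = 8.757.
V = 6 × 6 × 3 = 108 m³.
RT60 = 0.161 × 108 / 8.757 = 1.99 s.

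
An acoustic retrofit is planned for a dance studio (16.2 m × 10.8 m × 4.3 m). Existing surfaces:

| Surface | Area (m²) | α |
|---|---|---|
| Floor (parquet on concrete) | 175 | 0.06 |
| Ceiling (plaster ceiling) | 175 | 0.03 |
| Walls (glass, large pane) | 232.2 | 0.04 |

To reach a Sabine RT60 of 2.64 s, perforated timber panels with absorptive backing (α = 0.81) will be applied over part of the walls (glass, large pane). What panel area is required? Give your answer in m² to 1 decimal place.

27.1

Equivalent absorption area: A₁ = 175*0.06 + 175*0.03 + 232.2*0.04 = 25.038 m².
V = 752.328 m³. Target absorption A₂ = 0.161 × 752.328 / 2.64 = 45.881 sabins.
Absorption to add: 45.881 − 25.038 = 20.843 sabins.
Each m² of panel replacing the walls (glass, large pane) adds (0.81 − 0.04) = 0.77 sabins.
Panel area = 20.843 / 0.77 = 27.1 m².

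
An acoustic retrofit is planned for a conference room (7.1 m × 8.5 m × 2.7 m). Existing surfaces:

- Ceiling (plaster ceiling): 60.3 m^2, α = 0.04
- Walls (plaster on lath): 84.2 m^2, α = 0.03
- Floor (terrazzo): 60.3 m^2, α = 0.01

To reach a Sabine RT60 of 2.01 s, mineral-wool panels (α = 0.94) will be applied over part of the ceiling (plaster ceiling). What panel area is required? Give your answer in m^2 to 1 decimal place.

8.3

Summing Sᵢαᵢ: 2.412 + 2.526 + 0.603 → A₁ = 5.541 sabins.
V = 162.945 m³. Target absorption A₂ = 0.161 × 162.945 / 2.01 = 13.052 sabins.
Absorption to add: 13.052 − 5.541 = 7.511 sabins.
Each m^2 of panel replacing the ceiling (plaster ceiling) adds (0.94 − 0.04) = 0.90 sabins.
Panel area = 7.511 / 0.90 = 8.3 m^2.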